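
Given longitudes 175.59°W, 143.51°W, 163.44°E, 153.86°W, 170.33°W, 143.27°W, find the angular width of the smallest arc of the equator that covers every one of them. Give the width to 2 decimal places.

Sort the longitudes: -175.59°, -170.33°, -153.86°, -143.51°, -143.27°, +163.44°.
Eastward gaps between consecutive values (wrapping around): 5.26°, 16.47°, 10.35°, 0.24°, 306.71°, 20.97°.
Largest gap = 306.71° ⇒ minimal covering band is its complement: 360° − 306.71° = 53.29°.
Band runs from +163.44° eastward to -143.27°, crossing the antimeridian.

53.29°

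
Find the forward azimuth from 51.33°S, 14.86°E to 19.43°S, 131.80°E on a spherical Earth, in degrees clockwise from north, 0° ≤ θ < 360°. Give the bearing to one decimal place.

Δλ = 131.80 − 14.86 = 116.94°.
θ = atan2( sin Δλ · cos φ₂ , cos φ₁ · sin φ₂ − sin φ₁ · cos φ₂ · cos Δλ )
  = atan2(0.84071, -0.54144) = 122.782° → normalised to [0°, 360°): 122.782°.

122.8°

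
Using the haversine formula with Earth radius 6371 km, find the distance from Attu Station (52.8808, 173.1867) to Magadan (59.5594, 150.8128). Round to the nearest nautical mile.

842 nmi

Δλ = 150.8128 − 173.1867 = -22.3739°.
Δφ = 59.5594 − 52.8808 = 6.6786°.
a = sin²(Δφ/2) + cos φ₁ · cos φ₂ · sin²(Δλ/2) = 0.014901.
c = 2·atan2(√a, √(1−a)) = 0.24475 rad → d = 6371·c ≈ 1559.32 km ≈ 841.96 nmi.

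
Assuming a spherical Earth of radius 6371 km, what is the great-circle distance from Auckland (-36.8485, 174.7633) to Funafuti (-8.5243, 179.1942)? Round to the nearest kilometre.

3181 km

Δλ = 179.1942 − 174.7633 = 4.4309°.
Δφ = -8.5243 − -36.8485 = 28.3242°.
a = sin²(Δφ/2) + cos φ₁ · cos φ₂ · sin²(Δλ/2) = 0.061044.
c = 2·atan2(√a, √(1−a)) = 0.49931 rad → d = 6371·c ≈ 3181.12 km.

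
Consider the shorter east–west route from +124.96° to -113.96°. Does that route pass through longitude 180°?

Yes

Naïve |-113.96 − 124.96| = 238.92° > 180°, so the shorter arc goes the other way round — across 180°.
Signed shortest Δλ = ((-113.96 − 124.96 + 180) mod 360) − 180 = 121.08°.
Going east by 121.08° from +124.96° passes through 180° before reaching -113.96°.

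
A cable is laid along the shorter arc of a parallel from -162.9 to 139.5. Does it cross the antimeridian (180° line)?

Yes

Naïve |139.5 − -162.9| = 302.4° > 180°, so the shorter arc goes the other way round — across 180°.
Signed shortest Δλ = ((139.5 − -162.9 + 180) mod 360) − 180 = -57.6°.
Going west by 57.6° from -162.9° passes through 180° before reaching +139.5°.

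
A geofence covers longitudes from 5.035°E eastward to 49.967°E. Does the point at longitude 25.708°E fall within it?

Yes

Band width going east from +5.035° to +49.967°: ((49.967 − 5.035) mod 360) = 44.932°.
Offset of +25.708° east of the west edge: ((25.708 − 5.035) mod 360) = 20.673°.
20.673° ≤ 44.932° ⇒ inside.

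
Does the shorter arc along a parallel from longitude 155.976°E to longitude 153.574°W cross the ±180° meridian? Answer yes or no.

Yes

Naïve |-153.574 − 155.976| = 309.55° > 180°, so the shorter arc goes the other way round — across 180°.
Signed shortest Δλ = ((-153.574 − 155.976 + 180) mod 360) − 180 = 50.45°.
Going east by 50.45° from +155.976° passes through 180° before reaching -153.574°.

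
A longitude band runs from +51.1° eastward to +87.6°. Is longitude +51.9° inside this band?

Yes

Band width going east from +51.1° to +87.6°: ((87.6 − 51.1) mod 360) = 36.5°.
Offset of +51.9° east of the west edge: ((51.9 − 51.1) mod 360) = 0.8°.
0.8° ≤ 36.5° ⇒ inside.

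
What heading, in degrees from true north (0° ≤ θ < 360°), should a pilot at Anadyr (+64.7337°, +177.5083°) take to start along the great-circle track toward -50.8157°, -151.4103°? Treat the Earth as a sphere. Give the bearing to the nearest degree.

Δλ = -151.4103 − 177.5083 = -328.9186°; wrapped into (−180°, 180°]: 31.0814°.
θ = atan2( sin Δλ · cos φ₂ , cos φ₁ · sin φ₂ − sin φ₁ · cos φ₂ · cos Δλ )
  = atan2(0.32618, -0.82018) = 158.313° → normalised to [0°, 360°): 158.313°.

158°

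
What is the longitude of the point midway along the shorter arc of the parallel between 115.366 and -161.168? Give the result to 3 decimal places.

Signed shortest Δλ from +115.366° to -161.168° is +83.466°.
Midpoint longitude = +115.366° + (+83.466°)/2 = +115.366° + 41.733° = +157.099°.
(The naïve average (+115.366 + -161.168)/2 = -22.901° is on the wrong side of the globe.)

+157.099°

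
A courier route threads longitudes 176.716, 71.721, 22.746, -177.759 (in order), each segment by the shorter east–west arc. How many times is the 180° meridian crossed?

1

Leg 1: +176.716° → +71.721°, shortest Δλ = -104.995° (west) — does not cross 180°.
Leg 2: +71.721° → +22.746°, shortest Δλ = -48.975° (west) — does not cross 180°.
Leg 3: +22.746° → -177.759°, shortest Δλ = 159.495° (east) — crosses 180°.
Total crossings: 1.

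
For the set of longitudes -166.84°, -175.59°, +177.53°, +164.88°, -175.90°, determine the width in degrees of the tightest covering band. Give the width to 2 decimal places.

28.28°

Sort the longitudes: -175.90°, -175.59°, -166.84°, +164.88°, +177.53°.
Eastward gaps between consecutive values (wrapping around): 0.31°, 8.75°, 331.72°, 12.65°, 6.57°.
Largest gap = 331.72° ⇒ minimal covering band is its complement: 360° − 331.72° = 28.28°.
Band runs from +164.88° eastward to -166.84°, crossing the antimeridian.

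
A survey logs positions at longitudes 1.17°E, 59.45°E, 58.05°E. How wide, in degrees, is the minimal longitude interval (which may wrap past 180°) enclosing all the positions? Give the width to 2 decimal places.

Sort the longitudes: +1.17°, +58.05°, +59.45°.
Eastward gaps between consecutive values (wrapping around): 56.88°, 1.40°, 301.72°.
Largest gap = 301.72° ⇒ minimal covering band is its complement: 360° − 301.72° = 58.28°.
Band runs from +1.17° eastward to +59.45°.

58.28°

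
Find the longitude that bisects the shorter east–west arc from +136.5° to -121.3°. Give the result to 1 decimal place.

Signed shortest Δλ from +136.5° to -121.3° is +102.2°.
Midpoint longitude = +136.5° + (+102.2°)/2 = +136.5° + 51.1° = +187.6°.
Normalise into (−180°, 180°]: -172.4°.
(The naïve average (+136.5 + -121.3)/2 = 7.6° is on the wrong side of the globe.)

-172.4°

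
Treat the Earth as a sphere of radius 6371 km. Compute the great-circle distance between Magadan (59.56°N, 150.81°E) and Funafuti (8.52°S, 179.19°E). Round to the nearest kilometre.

Δλ = 179.19 − 150.81 = 28.38°.
Δφ = -8.52 − 59.56 = -68.08°.
a = sin²(Δφ/2) + cos φ₁ · cos φ₂ · sin²(Δλ/2) = 0.343453.
c = 2·atan2(√a, √(1−a)) = 1.25235 rad → d = 6371·c ≈ 7978.71 km.

7979 km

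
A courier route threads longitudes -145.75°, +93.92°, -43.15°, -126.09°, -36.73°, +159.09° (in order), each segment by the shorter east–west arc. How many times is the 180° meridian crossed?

2

Leg 1: -145.75° → +93.92°, shortest Δλ = -120.33° (west) — crosses 180°.
Leg 2: +93.92° → -43.15°, shortest Δλ = -137.07° (west) — does not cross 180°.
Leg 3: -43.15° → -126.09°, shortest Δλ = -82.94° (west) — does not cross 180°.
Leg 4: -126.09° → -36.73°, shortest Δλ = 89.36° (east) — does not cross 180°.
Leg 5: -36.73° → +159.09°, shortest Δλ = -164.18° (west) — crosses 180°.
Total crossings: 2.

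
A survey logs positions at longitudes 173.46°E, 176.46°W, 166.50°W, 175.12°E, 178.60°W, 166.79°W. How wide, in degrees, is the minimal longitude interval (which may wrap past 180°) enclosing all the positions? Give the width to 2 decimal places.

20.04°

Sort the longitudes: -178.60°, -176.46°, -166.79°, -166.50°, +173.46°, +175.12°.
Eastward gaps between consecutive values (wrapping around): 2.14°, 9.67°, 0.29°, 339.96°, 1.66°, 6.28°.
Largest gap = 339.96° ⇒ minimal covering band is its complement: 360° − 339.96° = 20.04°.
Band runs from +173.46° eastward to -166.50°, crossing the antimeridian.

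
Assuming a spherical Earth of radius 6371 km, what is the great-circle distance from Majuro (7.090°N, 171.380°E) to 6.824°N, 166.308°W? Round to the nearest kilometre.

2463 km

Δλ = -166.308 − 171.380 = -337.688°; wrapped into (−180°, 180°]: 22.312°.
Δφ = 6.824 − 7.090 = -0.266°.
a = sin²(Δφ/2) + cos φ₁ · cos φ₂ · sin²(Δλ/2) = 0.036891.
c = 2·atan2(√a, √(1−a)) = 0.38654 rad → d = 6371·c ≈ 2462.66 km.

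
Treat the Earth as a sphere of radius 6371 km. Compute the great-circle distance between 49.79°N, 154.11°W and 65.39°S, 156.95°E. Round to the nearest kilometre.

Δλ = 156.95 − -154.11 = 311.06°; wrapped into (−180°, 180°]: -48.94°.
Δφ = -65.39 − 49.79 = -115.18°.
a = sin²(Δφ/2) + cos φ₁ · cos φ₂ · sin²(Δλ/2) = 0.758860.
c = 2·atan2(√a, √(1−a)) = 2.11498 rad → d = 6371·c ≈ 13474.53 km.

13475 km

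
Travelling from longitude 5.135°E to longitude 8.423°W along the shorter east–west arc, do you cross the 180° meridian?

No

Signed shortest Δλ = ((-8.423 − 5.135 + 180) mod 360) − 180 = -13.558°.
Going west by 13.558° from +5.135° reaches -8.423° without touching 180°.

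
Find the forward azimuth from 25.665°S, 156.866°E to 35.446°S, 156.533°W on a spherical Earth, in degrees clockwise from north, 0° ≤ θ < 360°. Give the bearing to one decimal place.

Δλ = -156.533 − 156.866 = -313.399°; wrapped into (−180°, 180°]: 46.601°.
θ = atan2( sin Δλ · cos φ₂ , cos φ₁ · sin φ₂ − sin φ₁ · cos φ₂ · cos Δλ )
  = atan2(0.59192, -0.28029) = 115.339° → normalised to [0°, 360°): 115.339°.

115.3°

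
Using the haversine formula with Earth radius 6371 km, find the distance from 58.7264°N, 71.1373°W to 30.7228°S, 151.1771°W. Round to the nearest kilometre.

12350 km

Δλ = -151.1771 − -71.1373 = -80.0398°.
Δφ = -30.7228 − 58.7264 = -89.4492°.
a = sin²(Δφ/2) + cos φ₁ · cos φ₂ · sin²(Δλ/2) = 0.679732.
c = 2·atan2(√a, √(1−a)) = 1.93849 rad → d = 6371·c ≈ 12350.12 km.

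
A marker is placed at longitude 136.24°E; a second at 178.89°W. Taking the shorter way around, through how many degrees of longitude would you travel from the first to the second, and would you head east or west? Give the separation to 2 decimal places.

44.87° east

Raw difference: -178.89 − 136.24 = -315.13°.
Normalise into (−180°, 180°]: -315.13° + 360° = 44.87°.
Positive ⇒ the second point lies to the east; separation 44.87°.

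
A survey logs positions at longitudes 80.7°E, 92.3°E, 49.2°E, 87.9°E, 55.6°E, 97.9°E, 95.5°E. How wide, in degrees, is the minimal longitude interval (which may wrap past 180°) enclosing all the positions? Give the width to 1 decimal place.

Sort the longitudes: +49.2°, +55.6°, +80.7°, +87.9°, +92.3°, +95.5°, +97.9°.
Eastward gaps between consecutive values (wrapping around): 6.4°, 25.1°, 7.2°, 4.4°, 3.2°, 2.4°, 311.3°.
Largest gap = 311.3° ⇒ minimal covering band is its complement: 360° − 311.3° = 48.7°.
Band runs from +49.2° eastward to +97.9°.

48.7°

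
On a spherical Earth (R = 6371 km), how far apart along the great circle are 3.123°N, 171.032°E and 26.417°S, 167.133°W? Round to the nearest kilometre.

4037 km

Δλ = -167.133 − 171.032 = -338.165°; wrapped into (−180°, 180°]: 21.835°.
Δφ = -26.417 − 3.123 = -29.540°.
a = sin²(Δφ/2) + cos φ₁ · cos φ₂ · sin²(Δλ/2) = 0.097071.
c = 2·atan2(√a, √(1−a)) = 0.63367 rad → d = 6371·c ≈ 4037.14 km.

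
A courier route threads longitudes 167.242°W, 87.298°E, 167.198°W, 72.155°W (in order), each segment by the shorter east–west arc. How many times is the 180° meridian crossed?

2

Leg 1: -167.242° → +87.298°, shortest Δλ = -105.46° (west) — crosses 180°.
Leg 2: +87.298° → -167.198°, shortest Δλ = 105.504° (east) — crosses 180°.
Leg 3: -167.198° → -72.155°, shortest Δλ = 95.043° (east) — does not cross 180°.
Total crossings: 2.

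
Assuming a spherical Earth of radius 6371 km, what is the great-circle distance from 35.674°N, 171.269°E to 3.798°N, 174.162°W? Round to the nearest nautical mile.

Δλ = -174.162 − 171.269 = -345.431°; wrapped into (−180°, 180°]: 14.569°.
Δφ = 3.798 − 35.674 = -31.876°.
a = sin²(Δφ/2) + cos φ₁ · cos φ₂ · sin²(Δλ/2) = 0.088435.
c = 2·atan2(√a, √(1−a)) = 0.60390 rad → d = 6371·c ≈ 3847.42 km ≈ 2077.44 nmi.

2077 nmi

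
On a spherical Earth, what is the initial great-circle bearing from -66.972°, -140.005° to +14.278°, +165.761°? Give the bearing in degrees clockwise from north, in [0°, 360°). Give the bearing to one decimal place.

Δλ = 165.761 − -140.005 = 305.766°; wrapped into (−180°, 180°]: -54.234°.
θ = atan2( sin Δλ · cos φ₂ , cos φ₁ · sin φ₂ − sin φ₁ · cos φ₂ · cos Δλ )
  = atan2(-0.78635, 0.61776) = -51.846° → normalised to [0°, 360°): 308.154°.

308.2°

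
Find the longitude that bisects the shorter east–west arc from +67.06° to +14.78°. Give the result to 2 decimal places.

Signed shortest Δλ from +67.06° to +14.78° is -52.28°.
Midpoint longitude = +67.06° + (-52.28°)/2 = +67.06° − 26.14° = +40.92°.

+40.92°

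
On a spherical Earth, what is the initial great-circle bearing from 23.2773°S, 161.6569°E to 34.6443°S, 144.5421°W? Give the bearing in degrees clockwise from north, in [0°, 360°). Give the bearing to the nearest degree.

116°

Δλ = -144.5421 − 161.6569 = -306.1990°; wrapped into (−180°, 180°]: 53.8010°.
θ = atan2( sin Δλ · cos φ₂ , cos φ₁ · sin φ₂ − sin φ₁ · cos φ₂ · cos Δλ )
  = atan2(0.66389, -0.33020) = 116.444° → normalised to [0°, 360°): 116.444°.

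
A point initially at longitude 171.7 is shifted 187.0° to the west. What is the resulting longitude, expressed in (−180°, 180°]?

-15.3°

Start at +171.7°; shift −187.0° → -15.3°.
-15.3° already lies in (−180°, 180°].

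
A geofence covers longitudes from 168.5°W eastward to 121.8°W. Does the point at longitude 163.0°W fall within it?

Yes

Band width going east from -168.5° to -121.8°: ((-121.8 − -168.5) mod 360) = 46.7°.
Offset of -163.0° east of the west edge: ((-163.0 − -168.5) mod 360) = 5.5°.
5.5° ≤ 46.7° ⇒ inside.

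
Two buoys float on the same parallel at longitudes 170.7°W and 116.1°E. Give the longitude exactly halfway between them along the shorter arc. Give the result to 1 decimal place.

Signed shortest Δλ from -170.7° to +116.1° is -73.2°.
Midpoint longitude = -170.7° + (-73.2°)/2 = -170.7° − 36.6° = -207.3°.
Normalise into (−180°, 180°]: +152.7°.
(The naïve average (-170.7 + +116.1)/2 = -27.3° is on the wrong side of the globe.)

152.7°E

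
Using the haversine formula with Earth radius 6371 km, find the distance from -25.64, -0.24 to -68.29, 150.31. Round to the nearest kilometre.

Δλ = 150.31 − -0.24 = 150.55°.
Δφ = -68.29 − -25.64 = -42.65°.
a = sin²(Δφ/2) + cos φ₁ · cos φ₂ · sin²(Δλ/2) = 0.444186.
c = 2·atan2(√a, √(1−a)) = 1.45893 rad → d = 6371·c ≈ 9294.87 km.

9295 km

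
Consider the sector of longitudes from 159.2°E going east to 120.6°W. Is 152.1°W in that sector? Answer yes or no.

Yes

Band width going east from +159.2° to -120.6°: ((-120.6 − 159.2) mod 360) = 80.2°.
Offset of -152.1° east of the west edge: ((-152.1 − 159.2) mod 360) = 48.7°.
48.7° ≤ 80.2° ⇒ inside.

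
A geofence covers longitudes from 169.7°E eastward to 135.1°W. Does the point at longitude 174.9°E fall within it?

Yes

Band width going east from +169.7° to -135.1°: ((-135.1 − 169.7) mod 360) = 55.2°.
Offset of +174.9° east of the west edge: ((174.9 − 169.7) mod 360) = 5.2°.
5.2° ≤ 55.2° ⇒ inside.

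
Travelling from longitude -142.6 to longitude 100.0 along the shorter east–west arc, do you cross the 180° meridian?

Yes

Naïve |100.0 − -142.6| = 242.6° > 180°, so the shorter arc goes the other way round — across 180°.
Signed shortest Δλ = ((100.0 − -142.6 + 180) mod 360) − 180 = -117.4°.
Going west by 117.4° from -142.6° passes through 180° before reaching +100.0°.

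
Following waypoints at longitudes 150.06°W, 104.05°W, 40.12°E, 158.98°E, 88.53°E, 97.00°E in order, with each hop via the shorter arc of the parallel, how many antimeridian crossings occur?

0

Leg 1: -150.06° → -104.05°, shortest Δλ = 46.01° (east) — does not cross 180°.
Leg 2: -104.05° → +40.12°, shortest Δλ = 144.17° (east) — does not cross 180°.
Leg 3: +40.12° → +158.98°, shortest Δλ = 118.86° (east) — does not cross 180°.
Leg 4: +158.98° → +88.53°, shortest Δλ = -70.45° (west) — does not cross 180°.
Leg 5: +88.53° → +97.00°, shortest Δλ = 8.47° (east) — does not cross 180°.
Total crossings: 0.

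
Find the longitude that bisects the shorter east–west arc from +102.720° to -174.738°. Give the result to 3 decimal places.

Signed shortest Δλ from +102.720° to -174.738° is +82.542°.
Midpoint longitude = +102.720° + (+82.542°)/2 = +102.720° + 41.271° = +143.991°.
(The naïve average (+102.720 + -174.738)/2 = -36.009° is on the wrong side of the globe.)

+143.991°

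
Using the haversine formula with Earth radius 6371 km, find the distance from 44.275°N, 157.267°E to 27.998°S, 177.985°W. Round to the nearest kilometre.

Δλ = -177.985 − 157.267 = -335.252°; wrapped into (−180°, 180°]: 24.748°.
Δφ = -27.998 − 44.275 = -72.273°.
a = sin²(Δφ/2) + cos φ₁ · cos φ₂ · sin²(Δλ/2) = 0.376790.
c = 2·atan2(√a, √(1−a)) = 1.32181 rad → d = 6371·c ≈ 8421.27 km.

8421 km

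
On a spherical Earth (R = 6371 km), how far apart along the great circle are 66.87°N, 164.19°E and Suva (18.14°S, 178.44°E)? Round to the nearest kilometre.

Δλ = 178.44 − 164.19 = 14.25°.
Δφ = -18.14 − 66.87 = -85.01°.
a = sin²(Δφ/2) + cos φ₁ · cos φ₂ · sin²(Δλ/2) = 0.462252.
c = 2·atan2(√a, √(1−a)) = 1.49523 rad → d = 6371·c ≈ 9526.10 km.

9526 km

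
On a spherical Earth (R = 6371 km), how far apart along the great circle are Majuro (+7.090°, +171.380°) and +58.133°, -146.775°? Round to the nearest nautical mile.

Δλ = -146.775 − 171.380 = -318.155°; wrapped into (−180°, 180°]: 41.845°.
Δφ = 58.133 − 7.090 = 51.043°.
a = sin²(Δφ/2) + cos φ₁ · cos φ₂ · sin²(Δλ/2) = 0.252443.
c = 2·atan2(√a, √(1−a)) = 1.05283 rad → d = 6371·c ≈ 6707.58 km ≈ 3621.80 nmi.

3622 nmi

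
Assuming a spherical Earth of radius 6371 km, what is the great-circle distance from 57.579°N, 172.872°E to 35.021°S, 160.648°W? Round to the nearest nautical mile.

5719 nmi

Δλ = -160.648 − 172.872 = -333.520°; wrapped into (−180°, 180°]: 26.480°.
Δφ = -35.021 − 57.579 = -92.600°.
a = sin²(Δφ/2) + cos φ₁ · cos φ₂ · sin²(Δλ/2) = 0.545713.
c = 2·atan2(√a, √(1−a)) = 1.66235 rad → d = 6371·c ≈ 10590.83 km ≈ 5718.59 nmi.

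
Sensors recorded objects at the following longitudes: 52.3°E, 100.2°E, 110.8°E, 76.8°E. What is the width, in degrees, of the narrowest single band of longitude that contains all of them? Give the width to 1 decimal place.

58.5°

Sort the longitudes: +52.3°, +76.8°, +100.2°, +110.8°.
Eastward gaps between consecutive values (wrapping around): 24.5°, 23.4°, 10.6°, 301.5°.
Largest gap = 301.5° ⇒ minimal covering band is its complement: 360° − 301.5° = 58.5°.
Band runs from +52.3° eastward to +110.8°.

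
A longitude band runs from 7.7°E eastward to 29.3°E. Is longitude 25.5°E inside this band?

Band width going east from +7.7° to +29.3°: ((29.3 − 7.7) mod 360) = 21.6°.
Offset of +25.5° east of the west edge: ((25.5 − 7.7) mod 360) = 17.8°.
17.8° ≤ 21.6° ⇒ inside.

Yes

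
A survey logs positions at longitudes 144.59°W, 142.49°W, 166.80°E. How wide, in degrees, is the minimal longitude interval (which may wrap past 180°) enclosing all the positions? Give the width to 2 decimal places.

50.71°

Sort the longitudes: -144.59°, -142.49°, +166.80°.
Eastward gaps between consecutive values (wrapping around): 2.10°, 309.29°, 48.61°.
Largest gap = 309.29° ⇒ minimal covering band is its complement: 360° − 309.29° = 50.71°.
Band runs from +166.80° eastward to -142.49°, crossing the antimeridian.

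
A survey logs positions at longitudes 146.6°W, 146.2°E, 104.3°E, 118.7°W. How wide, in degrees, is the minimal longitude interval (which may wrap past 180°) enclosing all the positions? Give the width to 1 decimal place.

137.0°

Sort the longitudes: -146.6°, -118.7°, +104.3°, +146.2°.
Eastward gaps between consecutive values (wrapping around): 27.9°, 223.0°, 41.9°, 67.2°.
Largest gap = 223.0° ⇒ minimal covering band is its complement: 360° − 223.0° = 137.0°.
Band runs from +104.3° eastward to -118.7°, crossing the antimeridian.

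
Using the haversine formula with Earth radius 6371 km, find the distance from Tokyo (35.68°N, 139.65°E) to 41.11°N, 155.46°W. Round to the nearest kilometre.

5556 km

Δλ = -155.46 − 139.65 = -295.11°; wrapped into (−180°, 180°]: 64.89°.
Δφ = 41.11 − 35.68 = 5.43°.
a = sin²(Δφ/2) + cos φ₁ · cos φ₂ · sin²(Δλ/2) = 0.178395.
c = 2·atan2(√a, √(1−a)) = 0.87211 rad → d = 6371·c ≈ 5556.23 km.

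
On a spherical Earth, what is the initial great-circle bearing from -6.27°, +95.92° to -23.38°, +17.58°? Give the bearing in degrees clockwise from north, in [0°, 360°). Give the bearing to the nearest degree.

247°

Δλ = 17.58 − 95.92 = -78.34°.
θ = atan2( sin Δλ · cos φ₂ , cos φ₁ · sin φ₂ − sin φ₁ · cos φ₂ · cos Δλ )
  = atan2(-0.89895, -0.37419) = -112.600° → normalised to [0°, 360°): 247.400°.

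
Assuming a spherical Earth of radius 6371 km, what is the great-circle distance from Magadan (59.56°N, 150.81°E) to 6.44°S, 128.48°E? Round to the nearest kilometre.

7600 km

Δλ = 128.48 − 150.81 = -22.33°.
Δφ = -6.44 − 59.56 = -66.00°.
a = sin²(Δφ/2) + cos φ₁ · cos φ₂ · sin²(Δλ/2) = 0.315508.
c = 2·atan2(√a, √(1−a)) = 1.19288 rad → d = 6371·c ≈ 7599.84 km.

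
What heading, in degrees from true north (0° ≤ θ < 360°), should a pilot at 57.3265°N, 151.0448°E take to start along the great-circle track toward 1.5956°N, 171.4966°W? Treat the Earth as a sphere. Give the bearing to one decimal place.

Δλ = -171.4966 − 151.0448 = -322.5414°; wrapped into (−180°, 180°]: 37.4586°.
θ = atan2( sin Δλ · cos φ₂ , cos φ₁ · sin φ₂ − sin φ₁ · cos φ₂ · cos Δλ )
  = atan2(0.60795, -0.65289) = 137.041° → normalised to [0°, 360°): 137.041°.

137.0°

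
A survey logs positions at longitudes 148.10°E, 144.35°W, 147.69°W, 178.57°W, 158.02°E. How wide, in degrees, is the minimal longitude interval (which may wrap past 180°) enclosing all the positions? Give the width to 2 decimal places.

67.55°

Sort the longitudes: -178.57°, -147.69°, -144.35°, +148.10°, +158.02°.
Eastward gaps between consecutive values (wrapping around): 30.88°, 3.34°, 292.45°, 9.92°, 23.41°.
Largest gap = 292.45° ⇒ minimal covering band is its complement: 360° − 292.45° = 67.55°.
Band runs from +148.10° eastward to -144.35°, crossing the antimeridian.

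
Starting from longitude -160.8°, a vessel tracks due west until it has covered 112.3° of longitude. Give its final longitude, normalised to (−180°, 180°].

+86.9°

Start at -160.8°; shift −112.3° → -273.1°.
-273.1° lies outside (−180°, 180°]; add 360° → +86.9°.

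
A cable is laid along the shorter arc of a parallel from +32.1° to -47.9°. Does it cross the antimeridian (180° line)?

Signed shortest Δλ = ((-47.9 − 32.1 + 180) mod 360) − 180 = -80.0°.
Going west by 80.0° from +32.1° reaches -47.9° without touching 180°.

No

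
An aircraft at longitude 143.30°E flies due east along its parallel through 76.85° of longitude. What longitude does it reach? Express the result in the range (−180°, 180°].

Start at +143.30°; shift +76.85° → +220.15°.
+220.15° lies outside (−180°, 180°]; subtract 360° → -139.85°.

139.85°W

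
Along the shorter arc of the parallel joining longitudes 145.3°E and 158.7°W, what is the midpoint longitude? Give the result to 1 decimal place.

173.3°E

Signed shortest Δλ from +145.3° to -158.7° is +56.0°.
Midpoint longitude = +145.3° + (+56.0°)/2 = +145.3° + 28.0° = +173.3°.
(The naïve average (+145.3 + -158.7)/2 = -6.7° is on the wrong side of the globe.)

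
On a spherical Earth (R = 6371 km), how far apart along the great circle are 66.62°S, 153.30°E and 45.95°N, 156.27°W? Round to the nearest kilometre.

Δλ = -156.27 − 153.30 = -309.57°; wrapped into (−180°, 180°]: 50.43°.
Δφ = 45.95 − -66.62 = 112.57°.
a = sin²(Δφ/2) + cos φ₁ · cos φ₂ · sin²(Δλ/2) = 0.741981.
c = 2·atan2(√a, √(1−a)) = 2.07597 rad → d = 6371·c ≈ 13226.02 km.

13226 km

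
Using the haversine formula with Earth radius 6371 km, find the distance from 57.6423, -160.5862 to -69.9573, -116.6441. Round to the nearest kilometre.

Δλ = -116.6441 − -160.5862 = 43.9421°.
Δφ = -69.9573 − 57.6423 = -127.5996°.
a = sin²(Δφ/2) + cos φ₁ · cos φ₂ · sin²(Δλ/2) = 0.830746.
c = 2·atan2(√a, √(1−a)) = 2.29360 rad → d = 6371·c ≈ 14612.54 km.

14613 km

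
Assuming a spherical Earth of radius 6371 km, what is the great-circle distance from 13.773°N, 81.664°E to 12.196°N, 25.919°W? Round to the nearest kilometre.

11529 km

Δλ = -25.919 − 81.664 = -107.583°.
Δφ = 12.196 − 13.773 = -1.577°.
a = sin²(Δφ/2) + cos φ₁ · cos φ₂ · sin²(Δλ/2) = 0.618242.
c = 2·atan2(√a, √(1−a)) = 1.80954 rad → d = 6371·c ≈ 11528.59 km.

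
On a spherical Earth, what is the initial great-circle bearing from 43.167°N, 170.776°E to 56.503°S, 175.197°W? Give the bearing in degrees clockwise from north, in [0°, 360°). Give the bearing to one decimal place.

172.2°

Δλ = -175.197 − 170.776 = -345.973°; wrapped into (−180°, 180°]: 14.027°.
θ = atan2( sin Δλ · cos φ₂ , cos φ₁ · sin φ₂ − sin φ₁ · cos φ₂ · cos Δλ )
  = atan2(0.13377, -0.97453) = 172.184° → normalised to [0°, 360°): 172.184°.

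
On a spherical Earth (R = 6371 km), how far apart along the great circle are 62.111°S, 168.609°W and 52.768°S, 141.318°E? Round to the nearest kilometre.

3081 km

Δλ = 141.318 − -168.609 = 309.927°; wrapped into (−180°, 180°]: -50.073°.
Δφ = -52.768 − -62.111 = 9.343°.
a = sin²(Δφ/2) + cos φ₁ · cos φ₂ · sin²(Δλ/2) = 0.057319.
c = 2·atan2(√a, √(1−a)) = 0.48353 rad → d = 6371·c ≈ 3080.54 km.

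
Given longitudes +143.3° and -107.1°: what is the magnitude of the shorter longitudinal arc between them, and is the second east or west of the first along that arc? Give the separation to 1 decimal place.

Raw difference: -107.1 − 143.3 = -250.4°.
Normalise into (−180°, 180°]: -250.4° + 360° = 109.6°.
Positive ⇒ the second point lies to the east; separation 109.6°.

109.6° east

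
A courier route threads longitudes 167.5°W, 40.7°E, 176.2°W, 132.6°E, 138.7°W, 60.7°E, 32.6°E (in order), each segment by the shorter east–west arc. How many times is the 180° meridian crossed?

Leg 1: -167.5° → +40.7°, shortest Δλ = -151.8° (west) — crosses 180°.
Leg 2: +40.7° → -176.2°, shortest Δλ = 143.1° (east) — crosses 180°.
Leg 3: -176.2° → +132.6°, shortest Δλ = -51.2° (west) — crosses 180°.
Leg 4: +132.6° → -138.7°, shortest Δλ = 88.7° (east) — crosses 180°.
Leg 5: -138.7° → +60.7°, shortest Δλ = -160.6° (west) — crosses 180°.
Leg 6: +60.7° → +32.6°, shortest Δλ = -28.1° (west) — does not cross 180°.
Total crossings: 5.

5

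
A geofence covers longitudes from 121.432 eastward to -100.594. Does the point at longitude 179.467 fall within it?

Band width going east from +121.432° to -100.594°: ((-100.594 − 121.432) mod 360) = 137.974°.
Offset of +179.467° east of the west edge: ((179.467 − 121.432) mod 360) = 58.035°.
58.035° ≤ 137.974° ⇒ inside.

Yes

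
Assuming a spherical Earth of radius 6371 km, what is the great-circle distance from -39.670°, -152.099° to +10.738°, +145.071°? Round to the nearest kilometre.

Δλ = 145.071 − -152.099 = 297.170°; wrapped into (−180°, 180°]: -62.830°.
Δφ = 10.738 − -39.670 = 50.408°.
a = sin²(Δφ/2) + cos φ₁ · cos φ₂ · sin²(Δλ/2) = 0.386804.
c = 2·atan2(√a, √(1−a)) = 1.34242 rad → d = 6371·c ≈ 8552.59 km.

8553 km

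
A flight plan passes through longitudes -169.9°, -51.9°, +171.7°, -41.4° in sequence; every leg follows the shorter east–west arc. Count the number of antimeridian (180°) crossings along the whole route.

2

Leg 1: -169.9° → -51.9°, shortest Δλ = 118.0° (east) — does not cross 180°.
Leg 2: -51.9° → +171.7°, shortest Δλ = -136.4° (west) — crosses 180°.
Leg 3: +171.7° → -41.4°, shortest Δλ = 146.9° (east) — crosses 180°.
Total crossings: 2.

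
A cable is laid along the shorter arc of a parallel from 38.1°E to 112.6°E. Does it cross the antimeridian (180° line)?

No

Signed shortest Δλ = ((112.6 − 38.1 + 180) mod 360) − 180 = 74.5°.
Going east by 74.5° from +38.1° reaches +112.6° without touching 180°.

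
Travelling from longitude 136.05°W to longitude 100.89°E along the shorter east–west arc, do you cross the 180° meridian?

Naïve |100.89 − -136.05| = 236.94° > 180°, so the shorter arc goes the other way round — across 180°.
Signed shortest Δλ = ((100.89 − -136.05 + 180) mod 360) − 180 = -123.06°.
Going west by 123.06° from -136.05° passes through 180° before reaching +100.89°.

Yes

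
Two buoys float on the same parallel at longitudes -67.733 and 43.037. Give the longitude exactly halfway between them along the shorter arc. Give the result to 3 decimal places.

Signed shortest Δλ from -67.733° to +43.037° is +110.770°.
Midpoint longitude = -67.733° + (+110.770°)/2 = -67.733° + 55.385° = -12.348°.

-12.348°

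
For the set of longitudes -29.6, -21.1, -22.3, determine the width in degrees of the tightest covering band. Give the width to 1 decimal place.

Sort the longitudes: -29.6°, -22.3°, -21.1°.
Eastward gaps between consecutive values (wrapping around): 7.3°, 1.2°, 351.5°.
Largest gap = 351.5° ⇒ minimal covering band is its complement: 360° − 351.5° = 8.5°.
Band runs from -29.6° eastward to -21.1°.

8.5°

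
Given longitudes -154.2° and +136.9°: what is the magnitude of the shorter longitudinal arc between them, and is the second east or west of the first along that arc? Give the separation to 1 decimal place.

Raw difference: 136.9 − -154.2 = 291.1°.
Normalise into (−180°, 180°]: 291.1° − 360° = -68.9°.
Negative ⇒ the second point lies to the west; separation 68.9°.

68.9° west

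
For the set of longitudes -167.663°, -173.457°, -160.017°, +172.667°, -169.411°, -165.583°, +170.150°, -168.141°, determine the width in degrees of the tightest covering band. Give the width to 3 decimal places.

Sort the longitudes: -173.457°, -169.411°, -168.141°, -167.663°, -165.583°, -160.017°, +170.150°, +172.667°.
Eastward gaps between consecutive values (wrapping around): 4.046°, 1.270°, 0.478°, 2.080°, 5.566°, 330.167°, 2.517°, 13.876°.
Largest gap = 330.167° ⇒ minimal covering band is its complement: 360° − 330.167° = 29.833°.
Band runs from +170.150° eastward to -160.017°, crossing the antimeridian.

29.833°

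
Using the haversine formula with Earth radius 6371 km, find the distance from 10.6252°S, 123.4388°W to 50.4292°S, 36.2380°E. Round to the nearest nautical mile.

Δλ = 36.2380 − -123.4388 = 159.6768°.
Δφ = -50.4292 − -10.6252 = -39.8040°.
a = sin²(Δφ/2) + cos φ₁ · cos φ₂ · sin²(Δλ/2) = 0.722501.
c = 2·atan2(√a, √(1−a)) = 2.03197 rad → d = 6371·c ≈ 12945.70 km ≈ 6990.12 nmi.

6990 nmi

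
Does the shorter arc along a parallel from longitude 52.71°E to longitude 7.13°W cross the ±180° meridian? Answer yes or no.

Signed shortest Δλ = ((-7.13 − 52.71 + 180) mod 360) − 180 = -59.84°.
Going west by 59.84° from +52.71° reaches -7.13° without touching 180°.

No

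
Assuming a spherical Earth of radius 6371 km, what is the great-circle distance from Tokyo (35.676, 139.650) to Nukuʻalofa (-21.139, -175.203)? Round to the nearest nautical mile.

Δλ = -175.203 − 139.650 = -314.853°; wrapped into (−180°, 180°]: 45.147°.
Δφ = -21.139 − 35.676 = -56.815°.
a = sin²(Δφ/2) + cos φ₁ · cos φ₂ · sin²(Δλ/2) = 0.337974.
c = 2·atan2(√a, √(1−a)) = 1.24079 rad → d = 6371·c ≈ 7905.05 km ≈ 4268.38 nmi.

4268 nmi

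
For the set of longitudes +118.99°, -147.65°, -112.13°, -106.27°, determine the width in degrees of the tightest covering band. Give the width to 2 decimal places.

134.74°

Sort the longitudes: -147.65°, -112.13°, -106.27°, +118.99°.
Eastward gaps between consecutive values (wrapping around): 35.52°, 5.86°, 225.26°, 93.36°.
Largest gap = 225.26° ⇒ minimal covering band is its complement: 360° − 225.26° = 134.74°.
Band runs from +118.99° eastward to -106.27°, crossing the antimeridian.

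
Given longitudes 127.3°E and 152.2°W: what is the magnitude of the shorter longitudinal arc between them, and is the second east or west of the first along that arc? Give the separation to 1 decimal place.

Raw difference: -152.2 − 127.3 = -279.5°.
Normalise into (−180°, 180°]: -279.5° + 360° = 80.5°.
Positive ⇒ the second point lies to the east; separation 80.5°.

80.5° east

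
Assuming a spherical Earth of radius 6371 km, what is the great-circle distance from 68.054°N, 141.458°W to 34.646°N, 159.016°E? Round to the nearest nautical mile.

Δλ = 159.016 − -141.458 = 300.474°; wrapped into (−180°, 180°]: -59.526°.
Δφ = 34.646 − 68.054 = -33.408°.
a = sin²(Δφ/2) + cos φ₁ · cos φ₂ · sin²(Δλ/2) = 0.158381.
c = 2·atan2(√a, √(1−a)) = 0.81861 rad → d = 6371·c ≈ 5215.36 km ≈ 2816.07 nmi.

2816 nmi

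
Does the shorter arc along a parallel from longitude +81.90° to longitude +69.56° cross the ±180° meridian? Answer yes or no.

Signed shortest Δλ = ((69.56 − 81.90 + 180) mod 360) − 180 = -12.34°.
Going west by 12.34° from +81.90° reaches +69.56° without touching 180°.

No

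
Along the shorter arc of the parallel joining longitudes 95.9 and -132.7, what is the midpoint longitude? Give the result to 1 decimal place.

Signed shortest Δλ from +95.9° to -132.7° is +131.4°.
Midpoint longitude = +95.9° + (+131.4°)/2 = +95.9° + 65.7° = +161.6°.
(The naïve average (+95.9 + -132.7)/2 = -18.4° is on the wrong side of the globe.)

+161.6°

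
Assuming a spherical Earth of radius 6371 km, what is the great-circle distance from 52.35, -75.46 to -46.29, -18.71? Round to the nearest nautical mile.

6600 nmi

Δλ = -18.71 − -75.46 = 56.75°.
Δφ = -46.29 − 52.35 = -98.64°.
a = sin²(Δφ/2) + cos φ₁ · cos φ₂ · sin²(Δλ/2) = 0.670444.
c = 2·atan2(√a, √(1−a)) = 1.91866 rad → d = 6371·c ≈ 12223.77 km ≈ 6600.31 nmi.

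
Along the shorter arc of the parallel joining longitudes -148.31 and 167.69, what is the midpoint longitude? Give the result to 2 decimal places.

Signed shortest Δλ from -148.31° to +167.69° is -44.00°.
Midpoint longitude = -148.31° + (-44.00°)/2 = -148.31° − 22.00° = -170.31°.
(The naïve average (-148.31 + +167.69)/2 = 9.69° is on the wrong side of the globe.)

-170.31°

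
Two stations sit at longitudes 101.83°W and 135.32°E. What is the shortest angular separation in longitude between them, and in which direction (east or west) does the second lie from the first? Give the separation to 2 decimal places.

Raw difference: 135.32 − -101.83 = 237.15°.
Normalise into (−180°, 180°]: 237.15° − 360° = -122.85°.
Negative ⇒ the second point lies to the west; separation 122.85°.

122.85° west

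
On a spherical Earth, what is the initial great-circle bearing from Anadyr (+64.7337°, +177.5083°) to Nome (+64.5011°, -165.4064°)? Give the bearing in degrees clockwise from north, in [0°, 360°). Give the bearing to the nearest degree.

Δλ = -165.4064 − 177.5083 = -342.9147°; wrapped into (−180°, 180°]: 17.0853°.
θ = atan2( sin Δλ · cos φ₂ , cos φ₁ · sin φ₂ − sin φ₁ · cos φ₂ · cos Δλ )
  = atan2(0.12648, 0.01312) = 84.077° → normalised to [0°, 360°): 84.077°.

84°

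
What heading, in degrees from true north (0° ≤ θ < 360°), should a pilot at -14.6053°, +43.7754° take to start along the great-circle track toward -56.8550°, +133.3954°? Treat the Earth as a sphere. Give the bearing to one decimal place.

146.0°

Δλ = 133.3954 − 43.7754 = 89.6200°.
θ = atan2( sin Δλ · cos φ₂ , cos φ₁ · sin φ₂ − sin φ₁ · cos φ₂ · cos Δλ )
  = atan2(0.54675, -0.80932) = 145.958° → normalised to [0°, 360°): 145.958°.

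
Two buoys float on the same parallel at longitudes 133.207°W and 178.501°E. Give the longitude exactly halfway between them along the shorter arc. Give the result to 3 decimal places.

Signed shortest Δλ from -133.207° to +178.501° is -48.292°.
Midpoint longitude = -133.207° + (-48.292°)/2 = -133.207° − 24.146° = -157.353°.
(The naïve average (-133.207 + +178.501)/2 = 22.647° is on the wrong side of the globe.)

157.353°W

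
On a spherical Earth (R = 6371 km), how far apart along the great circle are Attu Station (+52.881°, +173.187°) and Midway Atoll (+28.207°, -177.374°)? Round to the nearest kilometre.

2852 km

Δλ = -177.374 − 173.187 = -350.561°; wrapped into (−180°, 180°]: 9.439°.
Δφ = 28.207 − 52.881 = -24.674°.
a = sin²(Δφ/2) + cos φ₁ · cos φ₂ · sin²(Δλ/2) = 0.049251.
c = 2·atan2(√a, √(1−a)) = 0.44758 rad → d = 6371·c ≈ 2851.53 km.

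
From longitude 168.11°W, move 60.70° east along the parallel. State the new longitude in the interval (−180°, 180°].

Start at -168.11°; shift +60.70° → -107.41°.
-107.41° already lies in (−180°, 180°].

107.41°W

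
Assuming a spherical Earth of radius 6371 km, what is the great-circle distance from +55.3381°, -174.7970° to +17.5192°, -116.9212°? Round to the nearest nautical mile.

3458 nmi

Δλ = -116.9212 − -174.7970 = 57.8758°.
Δφ = 17.5192 − 55.3381 = -37.8189°.
a = sin²(Δφ/2) + cos φ₁ · cos φ₂ · sin²(Δλ/2) = 0.232000.
c = 2·atan2(√a, √(1−a)) = 1.00510 rad → d = 6371·c ≈ 6403.52 km ≈ 3457.63 nmi.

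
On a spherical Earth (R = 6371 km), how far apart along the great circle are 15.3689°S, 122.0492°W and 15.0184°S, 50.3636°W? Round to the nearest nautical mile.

Δλ = -50.3636 − -122.0492 = 71.6856°.
Δφ = -15.0184 − -15.3689 = 0.3505°.
a = sin²(Δφ/2) + cos φ₁ · cos φ₂ · sin²(Δλ/2) = 0.319339.
c = 2·atan2(√a, √(1−a)) = 1.20111 rad → d = 6371·c ≈ 7652.28 km ≈ 4131.90 nmi.

4132 nmi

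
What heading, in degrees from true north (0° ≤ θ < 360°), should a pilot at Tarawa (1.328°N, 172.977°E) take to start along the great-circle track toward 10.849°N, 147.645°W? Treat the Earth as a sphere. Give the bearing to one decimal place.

74.7°

Δλ = -147.645 − 172.977 = -320.622°; wrapped into (−180°, 180°]: 39.378°.
θ = atan2( sin Δλ · cos φ₂ , cos φ₁ · sin φ₂ − sin φ₁ · cos φ₂ · cos Δλ )
  = atan2(0.62309, 0.17058) = 74.690° → normalised to [0°, 360°): 74.690°.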